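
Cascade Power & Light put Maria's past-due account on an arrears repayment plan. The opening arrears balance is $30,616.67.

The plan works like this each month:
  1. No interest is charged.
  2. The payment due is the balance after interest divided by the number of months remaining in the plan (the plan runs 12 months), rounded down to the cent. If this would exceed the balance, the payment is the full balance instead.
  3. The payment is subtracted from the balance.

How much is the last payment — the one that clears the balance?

$2,551.39

Month 1: $30,616.67 − $2,551.38 → $28,065.29
Month 2: $28,065.29 − $2,551.39 → $25,513.90
Month 3: $25,513.90 − $2,551.39 → $22,962.51
Month 4: $22,962.51 − $2,551.39 → $20,411.12
Month 5: $20,411.12 − $2,551.39 → $17,859.73
Month 6: $17,859.73 − $2,551.39 → $15,308.34
Month 7: $15,308.34 − $2,551.39 → $12,756.95
Month 8: $12,756.95 − $2,551.39 → $10,205.56
Month 9: $10,205.56 − $2,551.39 → $7,654.17
Month 10: $7,654.17 − $2,551.39 → $5,102.78
Month 11: $5,102.78 − $2,551.39 → $2,551.39
Month 12: $2,551.39 − $2,551.39 → $0.00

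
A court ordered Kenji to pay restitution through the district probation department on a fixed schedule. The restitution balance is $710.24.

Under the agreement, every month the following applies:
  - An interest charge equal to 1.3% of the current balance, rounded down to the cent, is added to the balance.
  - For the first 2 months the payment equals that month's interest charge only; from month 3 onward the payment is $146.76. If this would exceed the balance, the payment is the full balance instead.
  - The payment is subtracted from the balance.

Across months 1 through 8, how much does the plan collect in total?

$756.78

Month 1: opening $710.24; interest $9.23 → $719.47; payment $9.23; balance $710.24
Month 2: opening $710.24; interest $9.23 → $719.47; payment $9.23; balance $710.24
Month 3: opening $710.24; interest $9.23 → $719.47; payment $146.76; balance $572.71
Month 4: opening $572.71; interest $7.44 → $580.15; payment $146.76; balance $433.39
Month 5: opening $433.39; interest $5.63 → $439.02; payment $146.76; balance $292.26
Month 6: opening $292.26; interest $3.79 → $296.05; payment $146.76; balance $149.29
Month 7: opening $149.29; interest $1.94 → $151.23; payment $146.76; balance $4.47
Month 8: opening $4.47; interest $0.05 → $4.52; payment $4.52; balance $0.00
Total paid: $756.78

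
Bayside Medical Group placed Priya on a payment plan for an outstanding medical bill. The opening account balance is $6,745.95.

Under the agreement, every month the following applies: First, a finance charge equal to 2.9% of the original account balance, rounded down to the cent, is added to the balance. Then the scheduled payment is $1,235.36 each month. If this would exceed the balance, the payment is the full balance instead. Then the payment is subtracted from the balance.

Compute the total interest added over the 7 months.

Month 1: opening $6,745.95; interest $195.63 → $6,941.58; payment $1,235.36; balance $5,706.22
Month 2: opening $5,706.22; interest $195.63 → $5,901.85; payment $1,235.36; balance $4,666.49
Month 3: opening $4,666.49; interest $195.63 → $4,862.12; payment $1,235.36; balance $3,626.76
Month 4: opening $3,626.76; interest $195.63 → $3,822.39; payment $1,235.36; balance $2,587.03
Month 5: opening $2,587.03; interest $195.63 → $2,782.66; payment $1,235.36; balance $1,547.30
Month 6: opening $1,547.30; interest $195.63 → $1,742.93; payment $1,235.36; balance $507.57
Month 7: opening $507.57; interest $195.63 → $703.20; payment $703.20; balance $0.00
Total interest: $195.63 + $195.63 + $195.63 + $195.63 + $195.63 + $195.63 + $195.63 = $1,369.41

$1,369.41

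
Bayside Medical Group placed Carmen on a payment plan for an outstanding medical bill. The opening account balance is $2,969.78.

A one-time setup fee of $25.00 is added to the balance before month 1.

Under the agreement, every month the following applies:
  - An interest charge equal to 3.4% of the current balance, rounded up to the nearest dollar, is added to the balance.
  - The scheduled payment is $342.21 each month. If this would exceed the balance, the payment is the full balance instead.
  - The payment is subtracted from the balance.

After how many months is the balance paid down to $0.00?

# | Opening | Interest | Payment | End bal
1 | $2,994.78 | $102.00 | $342.21 | $2,754.57
2 | $2,754.57 | $94.00 | $342.21 | $2,506.36
3 | $2,506.36 | $86.00 | $342.21 | $2,250.15
4 | $2,250.15 | $77.00 | $342.21 | $1,984.94
5 | $1,984.94 | $68.00 | $342.21 | $1,710.73
6 | $1,710.73 | $59.00 | $342.21 | $1,427.52
7 | $1,427.52 | $49.00 | $342.21 | $1,134.31
8 | $1,134.31 | $39.00 | $342.21 | $831.10
9 | $831.10 | $29.00 | $342.21 | $517.89
10 | $517.89 | $18.00 | $342.21 | $193.68
11 | $193.68 | $7.00 | $200.68 | $0.00
Balance reaches $0.00 in month 11.

11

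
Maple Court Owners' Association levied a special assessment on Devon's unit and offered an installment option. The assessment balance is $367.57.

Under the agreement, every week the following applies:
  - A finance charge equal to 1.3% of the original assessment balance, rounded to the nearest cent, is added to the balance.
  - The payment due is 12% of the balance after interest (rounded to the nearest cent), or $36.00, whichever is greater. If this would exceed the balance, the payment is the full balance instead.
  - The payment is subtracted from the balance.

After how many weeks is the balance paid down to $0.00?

12

Week 1: opening $367.57; interest $4.78 → $372.35; payment $44.68; balance $327.67
Week 2: opening $327.67; interest $4.78 → $332.45; payment $39.89; balance $292.56
Week 3: opening $292.56; interest $4.78 → $297.34; payment $36.00; balance $261.34
Week 4: opening $261.34; interest $4.78 → $266.12; payment $36.00; balance $230.12
Week 5: opening $230.12; interest $4.78 → $234.90; payment $36.00; balance $198.90
Week 6: opening $198.90; interest $4.78 → $203.68; payment $36.00; balance $167.68
Week 7: opening $167.68; interest $4.78 → $172.46; payment $36.00; balance $136.46
Week 8: opening $136.46; interest $4.78 → $141.24; payment $36.00; balance $105.24
Week 9: opening $105.24; interest $4.78 → $110.02; payment $36.00; balance $74.02
Week 10: opening $74.02; interest $4.78 → $78.80; payment $36.00; balance $42.80
Week 11: opening $42.80; interest $4.78 → $47.58; payment $36.00; balance $11.58
Week 12: opening $11.58; interest $4.78 → $16.36; payment $16.36; balance $0.00
Balance reaches $0.00 in week 12.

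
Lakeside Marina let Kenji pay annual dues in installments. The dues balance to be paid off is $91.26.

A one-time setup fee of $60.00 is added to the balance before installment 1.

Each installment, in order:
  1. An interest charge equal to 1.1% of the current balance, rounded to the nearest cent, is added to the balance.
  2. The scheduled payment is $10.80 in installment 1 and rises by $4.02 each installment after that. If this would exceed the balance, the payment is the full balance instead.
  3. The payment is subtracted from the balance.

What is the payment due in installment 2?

# | Opening | Interest | Payment | End bal
1 | $151.26 | $1.66 | $10.80 | $142.12
2 | $142.12 | $1.56 | $14.82 | $128.86

$14.82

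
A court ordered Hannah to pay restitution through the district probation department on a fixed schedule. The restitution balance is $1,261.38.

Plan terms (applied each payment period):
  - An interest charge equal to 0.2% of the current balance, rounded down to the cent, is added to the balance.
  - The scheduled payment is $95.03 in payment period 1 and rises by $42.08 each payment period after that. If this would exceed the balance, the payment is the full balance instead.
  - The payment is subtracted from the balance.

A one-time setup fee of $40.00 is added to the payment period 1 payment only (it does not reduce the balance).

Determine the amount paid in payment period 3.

Payment period 1: opening $1,261.38; interest $2.52 → $1,263.90; payment $95.03 (+ $40.00 fee); balance $1,168.87
Payment period 2: opening $1,168.87; interest $2.33 → $1,171.20; payment $137.11; balance $1,034.09
Payment period 3: opening $1,034.09; interest $2.06 → $1,036.15; payment $179.19; balance $856.96

$179.19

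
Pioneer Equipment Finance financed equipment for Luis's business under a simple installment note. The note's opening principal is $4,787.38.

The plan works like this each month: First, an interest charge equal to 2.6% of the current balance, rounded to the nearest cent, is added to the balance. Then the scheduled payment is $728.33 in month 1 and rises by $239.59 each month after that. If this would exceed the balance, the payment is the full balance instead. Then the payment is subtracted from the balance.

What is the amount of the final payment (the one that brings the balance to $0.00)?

Month 1: $4,787.38 +$124.47 interest = $4,911.85; pay $728.33 → $4,183.52
Month 2: $4,183.52 +$108.77 interest = $4,292.29; pay $967.92 → $3,324.37
Month 3: $3,324.37 +$86.43 interest = $3,410.80; pay $1,207.51 → $2,203.29
Month 4: $2,203.29 +$57.29 interest = $2,260.58; pay $1,447.10 → $813.48
Month 5: $813.48 +$21.15 interest = $834.63; pay $834.63 → $0.00

$834.63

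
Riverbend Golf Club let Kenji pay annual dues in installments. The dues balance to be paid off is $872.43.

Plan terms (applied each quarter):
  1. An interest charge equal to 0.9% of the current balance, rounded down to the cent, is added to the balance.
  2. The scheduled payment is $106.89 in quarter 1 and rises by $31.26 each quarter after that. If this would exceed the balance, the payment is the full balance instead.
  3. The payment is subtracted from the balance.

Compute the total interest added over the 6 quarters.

Quarter 1: opening $872.43; interest $7.85 → $880.28; payment $106.89; balance $773.39
Quarter 2: opening $773.39; interest $6.96 → $780.35; payment $138.15; balance $642.20
Quarter 3: opening $642.20; interest $5.77 → $647.97; payment $169.41; balance $478.56
Quarter 4: opening $478.56; interest $4.30 → $482.86; payment $200.67; balance $282.19
Quarter 5: opening $282.19; interest $2.53 → $284.72; payment $231.93; balance $52.79
Quarter 6: opening $52.79; interest $0.47 → $53.26; payment $53.26; balance $0.00
Total interest: $7.85 + $6.96 + $5.77 + $4.30 + $2.53 + $0.47 = $27.88

$27.88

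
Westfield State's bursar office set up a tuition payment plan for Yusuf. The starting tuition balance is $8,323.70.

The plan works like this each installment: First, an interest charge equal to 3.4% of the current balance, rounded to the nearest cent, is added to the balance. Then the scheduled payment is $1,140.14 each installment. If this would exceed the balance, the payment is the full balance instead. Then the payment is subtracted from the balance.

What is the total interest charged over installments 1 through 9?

$1,410.29

Installment 1: opening $8,323.70; interest $283.01 → $8,606.71; payment $1,140.14; balance $7,466.57
Installment 2: opening $7,466.57; interest $253.86 → $7,720.43; payment $1,140.14; balance $6,580.29
Installment 3: opening $6,580.29; interest $223.73 → $6,804.02; payment $1,140.14; balance $5,663.88
Installment 4: opening $5,663.88; interest $192.57 → $5,856.45; payment $1,140.14; balance $4,716.31
Installment 5: opening $4,716.31; interest $160.35 → $4,876.66; payment $1,140.14; balance $3,736.52
Installment 6: opening $3,736.52; interest $127.04 → $3,863.56; payment $1,140.14; balance $2,723.42
Installment 7: opening $2,723.42; interest $92.60 → $2,816.02; payment $1,140.14; balance $1,675.88
Installment 8: opening $1,675.88; interest $56.98 → $1,732.86; payment $1,140.14; balance $592.72
Installment 9: opening $592.72; interest $20.15 → $612.87; payment $612.87; balance $0.00
Total interest: $283.01 + $253.86 + $223.73 + $192.57 + $160.35 + $127.04 + $92.60 + $56.98 + $20.15 = $1,410.29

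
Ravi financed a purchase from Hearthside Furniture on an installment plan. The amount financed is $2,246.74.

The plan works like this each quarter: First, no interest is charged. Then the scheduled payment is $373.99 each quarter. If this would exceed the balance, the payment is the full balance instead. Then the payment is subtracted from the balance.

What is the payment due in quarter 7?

# | Opening | Payment | End bal
1 | $2,246.74 | $373.99 | $1,872.75
2 | $1,872.75 | $373.99 | $1,498.76
3 | $1,498.76 | $373.99 | $1,124.77
4 | $1,124.77 | $373.99 | $750.78
5 | $750.78 | $373.99 | $376.79
6 | $376.79 | $373.99 | $2.80
7 | $2.80 | $2.80 | $0.00

$2.80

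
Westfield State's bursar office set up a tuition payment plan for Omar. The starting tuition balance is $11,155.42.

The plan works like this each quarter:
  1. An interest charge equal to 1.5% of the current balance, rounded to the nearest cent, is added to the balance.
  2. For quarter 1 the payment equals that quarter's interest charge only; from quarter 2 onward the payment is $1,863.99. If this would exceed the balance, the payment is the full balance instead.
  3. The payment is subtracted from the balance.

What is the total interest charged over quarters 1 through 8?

Quarter 1: $11,155.42 +$167.33 interest = $11,322.75; pay $167.33 → $11,155.42
Quarter 2: $11,155.42 +$167.33 interest = $11,322.75; pay $1,863.99 → $9,458.76
Quarter 3: $9,458.76 +$141.88 interest = $9,600.64; pay $1,863.99 → $7,736.65
Quarter 4: $7,736.65 +$116.05 interest = $7,852.70; pay $1,863.99 → $5,988.71
Quarter 5: $5,988.71 +$89.83 interest = $6,078.54; pay $1,863.99 → $4,214.55
Quarter 6: $4,214.55 +$63.22 interest = $4,277.77; pay $1,863.99 → $2,413.78
Quarter 7: $2,413.78 +$36.21 interest = $2,449.99; pay $1,863.99 → $586.00
Quarter 8: $586.00 +$8.79 interest = $594.79; pay $594.79 → $0.00
Total interest: $167.33 + $167.33 + $141.88 + $116.05 + $89.83 + $63.22 + $36.21 + $8.79 = $790.64

$790.64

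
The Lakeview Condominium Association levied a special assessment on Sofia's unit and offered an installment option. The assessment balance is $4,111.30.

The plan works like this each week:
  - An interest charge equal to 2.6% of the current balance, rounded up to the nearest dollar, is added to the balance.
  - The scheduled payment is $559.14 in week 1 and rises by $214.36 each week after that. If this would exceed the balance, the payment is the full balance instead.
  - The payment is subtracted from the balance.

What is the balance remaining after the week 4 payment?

$923.58

Week 1: $4,111.30 +$107.00 interest = $4,218.30; pay $559.14 → $3,659.16
Week 2: $3,659.16 +$96.00 interest = $3,755.16; pay $773.50 → $2,981.66
Week 3: $2,981.66 +$78.00 interest = $3,059.66; pay $987.86 → $2,071.80
Week 4: $2,071.80 +$54.00 interest = $2,125.80; pay $1,202.22 → $923.58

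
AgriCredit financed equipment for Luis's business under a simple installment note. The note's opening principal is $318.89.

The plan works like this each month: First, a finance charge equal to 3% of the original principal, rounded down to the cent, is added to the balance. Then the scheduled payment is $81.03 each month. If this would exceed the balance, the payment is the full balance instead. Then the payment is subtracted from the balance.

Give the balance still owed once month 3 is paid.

$104.48

Month 1: $318.89 +$9.56 interest = $328.45; pay $81.03 → $247.42
Month 2: $247.42 +$9.56 interest = $256.98; pay $81.03 → $175.95
Month 3: $175.95 +$9.56 interest = $185.51; pay $81.03 → $104.48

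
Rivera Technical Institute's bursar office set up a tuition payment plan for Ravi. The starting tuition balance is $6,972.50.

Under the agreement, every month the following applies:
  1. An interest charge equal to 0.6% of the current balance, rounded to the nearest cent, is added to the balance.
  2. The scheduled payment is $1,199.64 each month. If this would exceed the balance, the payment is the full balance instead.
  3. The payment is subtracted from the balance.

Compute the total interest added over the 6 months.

$145.98

Month 1: $6,972.50 +$41.84 interest = $7,014.34; pay $1,199.64 → $5,814.70
Month 2: $5,814.70 +$34.89 interest = $5,849.59; pay $1,199.64 → $4,649.95
Month 3: $4,649.95 +$27.90 interest = $4,677.85; pay $1,199.64 → $3,478.21
Month 4: $3,478.21 +$20.87 interest = $3,499.08; pay $1,199.64 → $2,299.44
Month 5: $2,299.44 +$13.80 interest = $2,313.24; pay $1,199.64 → $1,113.60
Month 6: $1,113.60 +$6.68 interest = $1,120.28; pay $1,120.28 → $0.00
Total interest: $41.84 + $34.89 + $27.90 + $20.87 + $13.80 + $6.68 = $145.98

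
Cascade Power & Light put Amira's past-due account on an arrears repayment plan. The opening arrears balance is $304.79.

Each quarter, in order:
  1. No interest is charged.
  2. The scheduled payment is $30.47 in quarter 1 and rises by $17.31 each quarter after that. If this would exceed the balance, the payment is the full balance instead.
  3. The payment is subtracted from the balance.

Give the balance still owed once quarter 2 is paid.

Quarter 1: $304.79 − $30.47 → $274.32
Quarter 2: $274.32 − $47.78 → $226.54

$226.54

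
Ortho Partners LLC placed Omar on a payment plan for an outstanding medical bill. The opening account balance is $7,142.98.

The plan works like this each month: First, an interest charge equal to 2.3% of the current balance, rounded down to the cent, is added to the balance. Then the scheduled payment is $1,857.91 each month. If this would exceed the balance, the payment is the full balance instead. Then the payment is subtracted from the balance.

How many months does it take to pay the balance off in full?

5

Month 1: $7,142.98 +$164.28 interest = $7,307.26; pay $1,857.91 → $5,449.35
Month 2: $5,449.35 +$125.33 interest = $5,574.68; pay $1,857.91 → $3,716.77
Month 3: $3,716.77 +$85.48 interest = $3,802.25; pay $1,857.91 → $1,944.34
Month 4: $1,944.34 +$44.71 interest = $1,989.05; pay $1,857.91 → $131.14
Month 5: $131.14 +$3.01 interest = $134.15; pay $134.15 → $0.00
Balance reaches $0.00 in month 5.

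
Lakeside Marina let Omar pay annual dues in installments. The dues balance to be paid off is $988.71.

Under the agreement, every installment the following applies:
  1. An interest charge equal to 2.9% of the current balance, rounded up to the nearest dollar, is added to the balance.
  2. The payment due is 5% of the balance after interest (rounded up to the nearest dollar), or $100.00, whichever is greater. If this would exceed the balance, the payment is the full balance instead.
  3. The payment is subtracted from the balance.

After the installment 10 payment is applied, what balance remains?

$179.71

# | Opening | Interest | Payment | End bal
1 | $988.71 | $29.00 | $100.00 | $917.71
2 | $917.71 | $27.00 | $100.00 | $844.71
3 | $844.71 | $25.00 | $100.00 | $769.71
4 | $769.71 | $23.00 | $100.00 | $692.71
5 | $692.71 | $21.00 | $100.00 | $613.71
6 | $613.71 | $18.00 | $100.00 | $531.71
7 | $531.71 | $16.00 | $100.00 | $447.71
8 | $447.71 | $13.00 | $100.00 | $360.71
9 | $360.71 | $11.00 | $100.00 | $271.71
10 | $271.71 | $8.00 | $100.00 | $179.71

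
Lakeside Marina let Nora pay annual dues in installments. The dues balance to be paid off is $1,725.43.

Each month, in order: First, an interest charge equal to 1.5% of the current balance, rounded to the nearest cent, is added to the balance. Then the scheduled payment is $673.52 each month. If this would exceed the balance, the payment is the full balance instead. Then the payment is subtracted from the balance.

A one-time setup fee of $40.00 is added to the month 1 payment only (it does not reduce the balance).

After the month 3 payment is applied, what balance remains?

# | Opening | Interest | Payment | Fee | End bal
1 | $1,725.43 | $25.88 | $673.52 | $40.00 | $1,077.79
2 | $1,077.79 | $16.17 | $673.52 | — | $420.44
3 | $420.44 | $6.31 | $426.75 | — | $0.00

$0.00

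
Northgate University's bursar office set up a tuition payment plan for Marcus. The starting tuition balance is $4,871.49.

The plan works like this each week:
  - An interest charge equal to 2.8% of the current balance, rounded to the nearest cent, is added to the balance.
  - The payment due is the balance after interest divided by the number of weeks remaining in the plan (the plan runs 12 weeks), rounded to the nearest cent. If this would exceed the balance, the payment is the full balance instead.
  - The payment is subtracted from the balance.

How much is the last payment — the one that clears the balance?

Week 1: opening $4,871.49; interest $136.40 → $5,007.89; payment $417.32; balance $4,590.57
Week 2: opening $4,590.57; interest $128.54 → $4,719.11; payment $429.01; balance $4,290.10
Week 3: opening $4,290.10; interest $120.12 → $4,410.22; payment $441.02; balance $3,969.20
Week 4: opening $3,969.20; interest $111.14 → $4,080.34; payment $453.37; balance $3,626.97
Week 5: opening $3,626.97; interest $101.56 → $3,728.53; payment $466.07; balance $3,262.46
Week 6: opening $3,262.46; interest $91.35 → $3,353.81; payment $479.12; balance $2,874.69
Week 7: opening $2,874.69; interest $80.49 → $2,955.18; payment $492.53; balance $2,462.65
Week 8: opening $2,462.65; interest $68.95 → $2,531.60; payment $506.32; balance $2,025.28
Week 9: opening $2,025.28; interest $56.71 → $2,081.99; payment $520.50; balance $1,561.49
Week 10: opening $1,561.49; interest $43.72 → $1,605.21; payment $535.07; balance $1,070.14
Week 11: opening $1,070.14; interest $29.96 → $1,100.10; payment $550.05; balance $550.05
Week 12: opening $550.05; interest $15.40 → $565.45; payment $565.45; balance $0.00

$565.45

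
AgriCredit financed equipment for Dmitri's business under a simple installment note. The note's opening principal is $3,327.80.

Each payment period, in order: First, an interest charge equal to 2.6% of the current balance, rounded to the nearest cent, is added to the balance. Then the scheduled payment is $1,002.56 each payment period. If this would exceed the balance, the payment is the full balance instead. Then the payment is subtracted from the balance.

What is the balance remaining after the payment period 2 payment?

$1,471.91

Payment period 1: opening $3,327.80; interest $86.52 → $3,414.32; payment $1,002.56; balance $2,411.76
Payment period 2: opening $2,411.76; interest $62.71 → $2,474.47; payment $1,002.56; balance $1,471.91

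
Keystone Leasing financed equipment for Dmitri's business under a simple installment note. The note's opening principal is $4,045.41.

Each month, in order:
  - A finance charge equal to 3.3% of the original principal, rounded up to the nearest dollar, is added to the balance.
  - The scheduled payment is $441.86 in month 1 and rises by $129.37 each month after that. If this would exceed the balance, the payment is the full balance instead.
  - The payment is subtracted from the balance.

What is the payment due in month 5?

# | Opening | Interest | Payment | End bal
1 | $4,045.41 | $134.00 | $441.86 | $3,737.55
2 | $3,737.55 | $134.00 | $571.23 | $3,300.32
3 | $3,300.32 | $134.00 | $700.60 | $2,733.72
4 | $2,733.72 | $134.00 | $829.97 | $2,037.75
5 | $2,037.75 | $134.00 | $959.34 | $1,212.41

$959.34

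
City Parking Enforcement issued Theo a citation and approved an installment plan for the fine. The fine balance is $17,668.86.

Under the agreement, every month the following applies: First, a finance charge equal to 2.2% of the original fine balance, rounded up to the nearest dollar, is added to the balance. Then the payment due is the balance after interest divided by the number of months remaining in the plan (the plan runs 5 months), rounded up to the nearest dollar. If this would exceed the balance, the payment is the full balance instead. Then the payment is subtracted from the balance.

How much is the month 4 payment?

Month 1: opening $17,668.86; interest $389.00 → $18,057.86; payment $3,612.00; balance $14,445.86
Month 2: opening $14,445.86; interest $389.00 → $14,834.86; payment $3,709.00; balance $11,125.86
Month 3: opening $11,125.86; interest $389.00 → $11,514.86; payment $3,839.00; balance $7,675.86
Month 4: opening $7,675.86; interest $389.00 → $8,064.86; payment $4,033.00; balance $4,031.86

$4,033.00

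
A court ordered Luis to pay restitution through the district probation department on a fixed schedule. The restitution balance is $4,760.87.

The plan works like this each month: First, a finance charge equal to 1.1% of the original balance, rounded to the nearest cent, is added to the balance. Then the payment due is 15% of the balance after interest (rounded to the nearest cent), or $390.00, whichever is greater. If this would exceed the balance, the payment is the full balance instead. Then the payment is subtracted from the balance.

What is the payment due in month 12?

$304.10

Month 1: opening $4,760.87; interest $52.37 → $4,813.24; payment $721.99; balance $4,091.25
Month 2: opening $4,091.25; interest $52.37 → $4,143.62; payment $621.54; balance $3,522.08
Month 3: opening $3,522.08; interest $52.37 → $3,574.45; payment $536.17; balance $3,038.28
Month 4: opening $3,038.28; interest $52.37 → $3,090.65; payment $463.60; balance $2,627.05
Month 5: opening $2,627.05; interest $52.37 → $2,679.42; payment $401.91; balance $2,277.51
Month 6: opening $2,277.51; interest $52.37 → $2,329.88; payment $390.00; balance $1,939.88
Month 7: opening $1,939.88; interest $52.37 → $1,992.25; payment $390.00; balance $1,602.25
Month 8: opening $1,602.25; interest $52.37 → $1,654.62; payment $390.00; balance $1,264.62
Month 9: opening $1,264.62; interest $52.37 → $1,316.99; payment $390.00; balance $926.99
Month 10: opening $926.99; interest $52.37 → $979.36; payment $390.00; balance $589.36
Month 11: opening $589.36; interest $52.37 → $641.73; payment $390.00; balance $251.73
Month 12: opening $251.73; interest $52.37 → $304.10; payment $304.10; balance $0.00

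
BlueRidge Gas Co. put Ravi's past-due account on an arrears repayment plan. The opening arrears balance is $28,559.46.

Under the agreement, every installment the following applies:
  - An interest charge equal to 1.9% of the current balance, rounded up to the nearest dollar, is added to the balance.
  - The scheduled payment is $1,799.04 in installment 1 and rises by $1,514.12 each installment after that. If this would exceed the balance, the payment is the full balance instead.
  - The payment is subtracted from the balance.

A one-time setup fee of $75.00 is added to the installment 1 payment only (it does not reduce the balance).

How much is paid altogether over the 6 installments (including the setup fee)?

$30,941.46

Installment 1: opening $28,559.46; interest $543.00 → $29,102.46; payment $1,799.04 (+ $75.00 fee); balance $27,303.42
Installment 2: opening $27,303.42; interest $519.00 → $27,822.42; payment $3,313.16; balance $24,509.26
Installment 3: opening $24,509.26; interest $466.00 → $24,975.26; payment $4,827.28; balance $20,147.98
Installment 4: opening $20,147.98; interest $383.00 → $20,530.98; payment $6,341.40; balance $14,189.58
Installment 5: opening $14,189.58; interest $270.00 → $14,459.58; payment $7,855.52; balance $6,604.06
Installment 6: opening $6,604.06; interest $126.00 → $6,730.06; payment $6,730.06; balance $0.00
Total paid: $30,941.46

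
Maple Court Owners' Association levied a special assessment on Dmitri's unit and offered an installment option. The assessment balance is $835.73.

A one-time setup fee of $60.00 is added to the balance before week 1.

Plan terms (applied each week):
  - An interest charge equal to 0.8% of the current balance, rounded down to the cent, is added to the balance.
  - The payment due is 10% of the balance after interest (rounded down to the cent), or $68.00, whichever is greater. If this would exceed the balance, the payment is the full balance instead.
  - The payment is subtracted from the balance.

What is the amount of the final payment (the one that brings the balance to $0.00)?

Week 1: opening $895.73; interest $7.16 → $902.89; payment $90.28; balance $812.61
Week 2: opening $812.61; interest $6.50 → $819.11; payment $81.91; balance $737.20
Week 3: opening $737.20; interest $5.89 → $743.09; payment $74.30; balance $668.79
Week 4: opening $668.79; interest $5.35 → $674.14; payment $68.00; balance $606.14
Week 5: opening $606.14; interest $4.84 → $610.98; payment $68.00; balance $542.98
Week 6: opening $542.98; interest $4.34 → $547.32; payment $68.00; balance $479.32
Week 7: opening $479.32; interest $3.83 → $483.15; payment $68.00; balance $415.15
Week 8: opening $415.15; interest $3.32 → $418.47; payment $68.00; balance $350.47
Week 9: opening $350.47; interest $2.80 → $353.27; payment $68.00; balance $285.27
Week 10: opening $285.27; interest $2.28 → $287.55; payment $68.00; balance $219.55
Week 11: opening $219.55; interest $1.75 → $221.30; payment $68.00; balance $153.30
Week 12: opening $153.30; interest $1.22 → $154.52; payment $68.00; balance $86.52
Week 13: opening $86.52; interest $0.69 → $87.21; payment $68.00; balance $19.21
Week 14: opening $19.21; interest $0.15 → $19.36; payment $19.36; balance $0.00

$19.36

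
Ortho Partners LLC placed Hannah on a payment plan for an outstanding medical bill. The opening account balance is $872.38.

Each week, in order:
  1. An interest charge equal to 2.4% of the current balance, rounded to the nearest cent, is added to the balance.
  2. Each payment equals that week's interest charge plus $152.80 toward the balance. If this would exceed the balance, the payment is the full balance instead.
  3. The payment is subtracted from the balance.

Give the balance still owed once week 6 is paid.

$0.00

Week 1: $872.38 +$20.94 interest = $893.32; pay $173.74 → $719.58
Week 2: $719.58 +$17.27 interest = $736.85; pay $170.07 → $566.78
Week 3: $566.78 +$13.60 interest = $580.38; pay $166.40 → $413.98
Week 4: $413.98 +$9.94 interest = $423.92; pay $162.74 → $261.18
Week 5: $261.18 +$6.27 interest = $267.45; pay $159.07 → $108.38
Week 6: $108.38 +$2.60 interest = $110.98; pay $110.98 → $0.00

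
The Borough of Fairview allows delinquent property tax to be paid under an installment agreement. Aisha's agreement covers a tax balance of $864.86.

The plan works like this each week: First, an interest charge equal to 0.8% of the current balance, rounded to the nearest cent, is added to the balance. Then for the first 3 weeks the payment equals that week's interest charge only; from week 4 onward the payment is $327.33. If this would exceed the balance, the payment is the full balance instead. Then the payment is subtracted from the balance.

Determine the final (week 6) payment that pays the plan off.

Week 1: opening $864.86; interest $6.92 → $871.78; payment $6.92; balance $864.86
Week 2: opening $864.86; interest $6.92 → $871.78; payment $6.92; balance $864.86
Week 3: opening $864.86; interest $6.92 → $871.78; payment $6.92; balance $864.86
Week 4: opening $864.86; interest $6.92 → $871.78; payment $327.33; balance $544.45
Week 5: opening $544.45; interest $4.36 → $548.81; payment $327.33; balance $221.48
Week 6: opening $221.48; interest $1.77 → $223.25; payment $223.25; balance $0.00

$223.25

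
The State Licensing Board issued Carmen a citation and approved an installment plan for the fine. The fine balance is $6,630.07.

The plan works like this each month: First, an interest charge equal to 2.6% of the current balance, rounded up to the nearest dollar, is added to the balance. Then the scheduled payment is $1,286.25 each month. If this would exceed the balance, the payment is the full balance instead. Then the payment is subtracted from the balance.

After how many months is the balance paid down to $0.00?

Month 1: opening $6,630.07; interest $173.00 → $6,803.07; payment $1,286.25; balance $5,516.82
Month 2: opening $5,516.82; interest $144.00 → $5,660.82; payment $1,286.25; balance $4,374.57
Month 3: opening $4,374.57; interest $114.00 → $4,488.57; payment $1,286.25; balance $3,202.32
Month 4: opening $3,202.32; interest $84.00 → $3,286.32; payment $1,286.25; balance $2,000.07
Month 5: opening $2,000.07; interest $53.00 → $2,053.07; payment $1,286.25; balance $766.82
Month 6: opening $766.82; interest $20.00 → $786.82; payment $786.82; balance $0.00
Balance reaches $0.00 in month 6.

6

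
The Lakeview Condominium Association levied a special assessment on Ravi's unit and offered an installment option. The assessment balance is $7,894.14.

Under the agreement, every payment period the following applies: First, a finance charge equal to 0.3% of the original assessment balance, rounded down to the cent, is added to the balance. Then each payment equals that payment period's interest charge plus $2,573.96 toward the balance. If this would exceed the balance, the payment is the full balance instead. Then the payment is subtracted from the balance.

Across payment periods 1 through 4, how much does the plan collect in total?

$7,988.86

Payment period 1: opening $7,894.14; interest $23.68 → $7,917.82; payment $2,597.64; balance $5,320.18
Payment period 2: opening $5,320.18; interest $23.68 → $5,343.86; payment $2,597.64; balance $2,746.22
Payment period 3: opening $2,746.22; interest $23.68 → $2,769.90; payment $2,597.64; balance $172.26
Payment period 4: opening $172.26; interest $23.68 → $195.94; payment $195.94; balance $0.00
Total paid: $7,988.86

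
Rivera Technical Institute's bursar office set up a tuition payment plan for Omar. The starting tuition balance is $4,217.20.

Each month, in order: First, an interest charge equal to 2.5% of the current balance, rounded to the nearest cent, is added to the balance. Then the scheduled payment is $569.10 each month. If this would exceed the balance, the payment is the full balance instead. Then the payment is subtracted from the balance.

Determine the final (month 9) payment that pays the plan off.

$170.70

Month 1: $4,217.20 +$105.43 interest = $4,322.63; pay $569.10 → $3,753.53
Month 2: $3,753.53 +$93.84 interest = $3,847.37; pay $569.10 → $3,278.27
Month 3: $3,278.27 +$81.96 interest = $3,360.23; pay $569.10 → $2,791.13
Month 4: $2,791.13 +$69.78 interest = $2,860.91; pay $569.10 → $2,291.81
Month 5: $2,291.81 +$57.30 interest = $2,349.11; pay $569.10 → $1,780.01
Month 6: $1,780.01 +$44.50 interest = $1,824.51; pay $569.10 → $1,255.41
Month 7: $1,255.41 +$31.39 interest = $1,286.80; pay $569.10 → $717.70
Month 8: $717.70 +$17.94 interest = $735.64; pay $569.10 → $166.54
Month 9: $166.54 +$4.16 interest = $170.70; pay $170.70 → $0.00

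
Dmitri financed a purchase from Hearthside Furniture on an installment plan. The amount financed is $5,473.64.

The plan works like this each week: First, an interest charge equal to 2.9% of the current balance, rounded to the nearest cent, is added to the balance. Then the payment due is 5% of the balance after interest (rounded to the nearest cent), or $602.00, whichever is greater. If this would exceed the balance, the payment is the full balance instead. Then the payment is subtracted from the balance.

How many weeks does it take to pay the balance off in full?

Week 1: opening $5,473.64; interest $158.74 → $5,632.38; payment $602.00; balance $5,030.38
Week 2: opening $5,030.38; interest $145.88 → $5,176.26; payment $602.00; balance $4,574.26
Week 3: opening $4,574.26; interest $132.65 → $4,706.91; payment $602.00; balance $4,104.91
Week 4: opening $4,104.91; interest $119.04 → $4,223.95; payment $602.00; balance $3,621.95
Week 5: opening $3,621.95; interest $105.04 → $3,726.99; payment $602.00; balance $3,124.99
Week 6: opening $3,124.99; interest $90.62 → $3,215.61; payment $602.00; balance $2,613.61
Week 7: opening $2,613.61; interest $75.79 → $2,689.40; payment $602.00; balance $2,087.40
Week 8: opening $2,087.40; interest $60.53 → $2,147.93; payment $602.00; balance $1,545.93
Week 9: opening $1,545.93; interest $44.83 → $1,590.76; payment $602.00; balance $988.76
Week 10: opening $988.76; interest $28.67 → $1,017.43; payment $602.00; balance $415.43
Week 11: opening $415.43; interest $12.05 → $427.48; payment $427.48; balance $0.00
Balance reaches $0.00 in week 11.

11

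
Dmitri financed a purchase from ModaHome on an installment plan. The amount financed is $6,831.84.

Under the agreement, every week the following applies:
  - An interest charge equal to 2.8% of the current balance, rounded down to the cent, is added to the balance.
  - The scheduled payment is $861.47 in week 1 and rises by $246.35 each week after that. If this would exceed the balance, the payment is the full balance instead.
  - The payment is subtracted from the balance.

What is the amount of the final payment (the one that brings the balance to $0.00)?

$775.61

Week 1: opening $6,831.84; interest $191.29 → $7,023.13; payment $861.47; balance $6,161.66
Week 2: opening $6,161.66; interest $172.52 → $6,334.18; payment $1,107.82; balance $5,226.36
Week 3: opening $5,226.36; interest $146.33 → $5,372.69; payment $1,354.17; balance $4,018.52
Week 4: opening $4,018.52; interest $112.51 → $4,131.03; payment $1,600.52; balance $2,530.51
Week 5: opening $2,530.51; interest $70.85 → $2,601.36; payment $1,846.87; balance $754.49
Week 6: opening $754.49; interest $21.12 → $775.61; payment $775.61; balance $0.00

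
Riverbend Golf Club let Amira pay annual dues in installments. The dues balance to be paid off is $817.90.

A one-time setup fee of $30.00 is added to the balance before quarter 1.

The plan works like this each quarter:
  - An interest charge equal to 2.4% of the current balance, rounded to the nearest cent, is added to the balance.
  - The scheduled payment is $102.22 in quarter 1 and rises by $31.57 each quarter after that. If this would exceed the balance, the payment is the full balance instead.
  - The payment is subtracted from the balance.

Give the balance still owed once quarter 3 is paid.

# | Opening | Interest | Payment | End bal
1 | $847.90 | $20.35 | $102.22 | $766.03
2 | $766.03 | $18.38 | $133.79 | $650.62
3 | $650.62 | $15.61 | $165.36 | $500.87

$500.87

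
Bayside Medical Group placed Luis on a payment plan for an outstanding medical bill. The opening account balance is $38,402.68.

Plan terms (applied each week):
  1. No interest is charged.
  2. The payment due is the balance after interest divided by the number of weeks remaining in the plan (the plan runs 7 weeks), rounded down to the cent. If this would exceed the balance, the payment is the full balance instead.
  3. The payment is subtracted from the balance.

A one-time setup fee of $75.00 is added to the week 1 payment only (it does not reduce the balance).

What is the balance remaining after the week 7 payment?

$0.00

Week 1: opening $38,402.68; payment $5,486.09 (+ $75.00 fee); balance $32,916.59
Week 2: opening $32,916.59; payment $5,486.09; balance $27,430.50
Week 3: opening $27,430.50; payment $5,486.10; balance $21,944.40
Week 4: opening $21,944.40; payment $5,486.10; balance $16,458.30
Week 5: opening $16,458.30; payment $5,486.10; balance $10,972.20
Week 6: opening $10,972.20; payment $5,486.10; balance $5,486.10
Week 7: opening $5,486.10; payment $5,486.10; balance $0.00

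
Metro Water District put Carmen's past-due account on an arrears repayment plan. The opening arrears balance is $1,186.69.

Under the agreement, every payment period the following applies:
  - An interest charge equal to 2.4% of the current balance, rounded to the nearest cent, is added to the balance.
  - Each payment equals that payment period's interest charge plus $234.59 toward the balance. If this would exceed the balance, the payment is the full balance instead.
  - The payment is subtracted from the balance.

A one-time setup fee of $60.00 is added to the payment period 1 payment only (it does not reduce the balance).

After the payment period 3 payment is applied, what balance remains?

# | Opening | Interest | Payment | Fee | End bal
1 | $1,186.69 | $28.48 | $263.07 | $60.00 | $952.10
2 | $952.10 | $22.85 | $257.44 | — | $717.51
3 | $717.51 | $17.22 | $251.81 | — | $482.92

$482.92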